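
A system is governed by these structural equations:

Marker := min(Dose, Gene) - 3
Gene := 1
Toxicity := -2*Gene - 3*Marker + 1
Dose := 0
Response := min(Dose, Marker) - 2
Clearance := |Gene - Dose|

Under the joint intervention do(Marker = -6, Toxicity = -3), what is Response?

The joint intervention fixes Marker = -6, Toxicity = -3, removing each variable's own equation.
Response = min(Dose, Marker) - 2  [with Dose=0, Marker=-6]  = -8

-8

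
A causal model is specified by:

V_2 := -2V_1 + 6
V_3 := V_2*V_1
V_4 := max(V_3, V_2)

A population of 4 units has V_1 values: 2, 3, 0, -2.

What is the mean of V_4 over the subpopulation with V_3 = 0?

Observing V_3=0 restricts to units where V_3's equation naturally yields 0: V_1 ∈ {3, 0}. In that subpopulation V_4 = 0, 6, mean 3.

3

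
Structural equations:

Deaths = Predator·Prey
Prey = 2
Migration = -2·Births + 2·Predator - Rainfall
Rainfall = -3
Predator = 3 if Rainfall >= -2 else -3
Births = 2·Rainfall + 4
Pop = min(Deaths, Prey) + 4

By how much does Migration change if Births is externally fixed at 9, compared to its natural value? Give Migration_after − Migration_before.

-22

Under do(Births=9), the mechanism Births = 2·Rainfall + 4 is discarded; Births is fixed at 9.
Predator = 3 if Rainfall >= -2 else -3  [with Rainfall=-3]  = -3
Migration = -2·Births + 2·Predator - Rainfall  [with Births=9, Predator=-3, Rainfall=-3]  = -21
Without intervention: Predator = 3 if Rainfall >= -2 else -3  [with Rainfall=-3]  = -3; Births = 2·Rainfall + 4  [with Rainfall=-3]  = -2; Migration = -2·Births + 2·Predator - Rainfall  [with Births=-2, Predator=-3, Rainfall=-3]  = 1.
Change = -21 − 1 = -22.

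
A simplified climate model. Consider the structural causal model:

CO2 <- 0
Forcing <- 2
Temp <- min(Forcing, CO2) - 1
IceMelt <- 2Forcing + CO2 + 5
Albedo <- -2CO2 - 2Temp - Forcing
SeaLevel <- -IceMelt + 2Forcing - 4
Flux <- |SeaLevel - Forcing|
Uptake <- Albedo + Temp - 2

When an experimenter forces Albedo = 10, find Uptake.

7

do(Albedo=10) replaces the equation Albedo <- -2CO2 - 2Temp - Forcing with the constant Albedo = 10.
Temp = min(Forcing, CO2) - 1  [with Forcing=2, CO2=0]  = -1
Uptake = Albedo + Temp - 2  [with Albedo=10, Temp=-1]  = 7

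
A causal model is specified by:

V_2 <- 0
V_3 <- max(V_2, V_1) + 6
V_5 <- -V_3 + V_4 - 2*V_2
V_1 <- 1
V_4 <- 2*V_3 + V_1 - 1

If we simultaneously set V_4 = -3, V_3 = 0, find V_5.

The joint intervention fixes V_4 = -3, V_3 = 0, removing each variable's own equation.
V_5 = -V_3 + V_4 - 2*V_2  [with V_3=0, V_4=-3, V_2=0]  = -3

-3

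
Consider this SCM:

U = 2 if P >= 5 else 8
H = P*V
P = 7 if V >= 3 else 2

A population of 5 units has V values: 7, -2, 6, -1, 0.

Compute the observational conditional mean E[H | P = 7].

Conditioning on P=7 selects the 2 unit(s) with V ∈ {7, 6}. Their H values: 49, 42. Mean = 45.5.

45.5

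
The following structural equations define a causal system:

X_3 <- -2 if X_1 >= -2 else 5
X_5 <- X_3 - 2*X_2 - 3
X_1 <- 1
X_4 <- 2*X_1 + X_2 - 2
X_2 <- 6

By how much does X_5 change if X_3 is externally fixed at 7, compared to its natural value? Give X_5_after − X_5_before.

do(X_3=7) replaces the equation X_3 <- -2 if X_1 >= -2 else 5 with the constant X_3 = 7.
X_5 = X_3 - 2*X_2 - 3  [with X_3=7, X_2=6]  = -8
Without intervention: X_3 = -2 if X_1 >= -2 else 5  [with X_1=1]  = -2; X_5 = X_3 - 2*X_2 - 3  [with X_3=-2, X_2=6]  = -17.
Change = -8 − (-17) = 9.

9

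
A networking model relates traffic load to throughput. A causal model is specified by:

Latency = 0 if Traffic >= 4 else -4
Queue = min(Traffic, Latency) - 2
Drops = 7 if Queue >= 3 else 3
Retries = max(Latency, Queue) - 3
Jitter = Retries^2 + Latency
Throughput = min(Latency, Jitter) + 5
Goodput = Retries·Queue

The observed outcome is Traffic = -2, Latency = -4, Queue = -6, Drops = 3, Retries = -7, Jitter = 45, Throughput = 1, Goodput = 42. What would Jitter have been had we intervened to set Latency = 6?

15

Under do(Latency=6), the mechanism Latency = 0 if Traffic >= 4 else -4 is discarded; Latency is fixed at 6.
Queue = min(Traffic, Latency) - 2  [with Traffic=-2, Latency=6]  = -4
Retries = max(Latency, Queue) - 3  [with Latency=6, Queue=-4]  = 3
Jitter = Retries^2 + Latency  [with Retries=3, Latency=6]  = 15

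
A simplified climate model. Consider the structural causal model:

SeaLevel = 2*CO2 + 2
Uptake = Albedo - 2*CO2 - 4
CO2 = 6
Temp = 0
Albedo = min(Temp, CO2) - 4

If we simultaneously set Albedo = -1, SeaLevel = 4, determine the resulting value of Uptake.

Setting Albedo = -1, SeaLevel = 4 by intervention discards those variables' equations.
Uptake = Albedo - 2*CO2 - 4  [with Albedo=-1, CO2=6]  = -17

-17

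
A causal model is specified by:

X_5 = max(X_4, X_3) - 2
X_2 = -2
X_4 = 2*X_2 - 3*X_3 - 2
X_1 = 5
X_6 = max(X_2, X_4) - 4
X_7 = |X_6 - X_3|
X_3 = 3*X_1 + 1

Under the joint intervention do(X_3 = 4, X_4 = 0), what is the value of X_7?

8

Under do(X_3 = 4, X_4 = 0), each intervened variable's structural equation is replaced by its fixed value.
X_6 = max(X_2, X_4) - 4  [with X_2=-2, X_4=0]  = -4
X_7 = |X_6 - X_3|  [with X_6=-4, X_3=4]  = 8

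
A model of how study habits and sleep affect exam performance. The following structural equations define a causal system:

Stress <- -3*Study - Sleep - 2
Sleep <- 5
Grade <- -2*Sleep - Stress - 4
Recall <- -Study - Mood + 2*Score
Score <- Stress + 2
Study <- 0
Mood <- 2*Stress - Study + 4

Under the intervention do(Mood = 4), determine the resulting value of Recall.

The intervention breaks the incoming arrows to Mood: Mood <- 2*Stress - Study + 4 no longer applies, and Mood = 4.
Stress = -3*Study - Sleep - 2  [with Study=0, Sleep=5]  = -7
Score = Stress + 2  [with Stress=-7]  = -5
Recall = -Study - Mood + 2*Score  [with Study=0, Mood=4, Score=-5]  = -14

-14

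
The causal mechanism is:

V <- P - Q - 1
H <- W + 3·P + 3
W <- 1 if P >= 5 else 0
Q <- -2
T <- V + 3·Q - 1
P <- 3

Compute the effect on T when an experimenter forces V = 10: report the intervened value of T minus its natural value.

The intervention breaks the incoming arrows to V: V <- P - Q - 1 no longer applies, and V = 10.
T = V + 3·Q - 1  [with V=10, Q=-2]  = 3
Without intervention: V = P - Q - 1  [with P=3, Q=-2]  = 4; T = V + 3·Q - 1  [with V=4, Q=-2]  = -3.
Change = 3 − (-3) = 6.

6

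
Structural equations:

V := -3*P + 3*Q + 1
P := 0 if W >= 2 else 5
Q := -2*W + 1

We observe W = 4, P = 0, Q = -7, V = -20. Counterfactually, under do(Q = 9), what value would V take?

The intervention breaks the incoming arrows to Q: Q := -2*W + 1 no longer applies, and Q = 9.
P = 0 if W >= 2 else 5  [with W=4]  = 0
V = -3*P + 3*Q + 1  [with P=0, Q=9]  = 28

28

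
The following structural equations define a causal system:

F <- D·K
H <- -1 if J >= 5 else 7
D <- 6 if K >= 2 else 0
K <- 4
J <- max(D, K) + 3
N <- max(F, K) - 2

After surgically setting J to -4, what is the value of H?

The intervention breaks the incoming arrows to J: J <- max(D, K) + 3 no longer applies, and J = -4.
H = -1 if J >= 5 else 7  [with J=-4]  = 7

7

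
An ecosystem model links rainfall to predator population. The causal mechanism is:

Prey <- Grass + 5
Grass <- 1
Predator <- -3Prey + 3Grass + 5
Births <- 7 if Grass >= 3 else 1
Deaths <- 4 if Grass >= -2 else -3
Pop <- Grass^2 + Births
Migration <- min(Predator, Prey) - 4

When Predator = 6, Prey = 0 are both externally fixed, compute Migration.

-4

Setting Predator = 6, Prey = 0 by intervention discards those variables' equations.
Migration = min(Predator, Prey) - 4  [with Predator=6, Prey=0]  = -4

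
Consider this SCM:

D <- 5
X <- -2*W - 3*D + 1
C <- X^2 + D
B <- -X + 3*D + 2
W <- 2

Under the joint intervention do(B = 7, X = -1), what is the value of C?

Under do(B = 7, X = -1), each intervened variable's structural equation is replaced by its fixed value.
C = X^2 + D  [with X=-1, D=5]  = 6

6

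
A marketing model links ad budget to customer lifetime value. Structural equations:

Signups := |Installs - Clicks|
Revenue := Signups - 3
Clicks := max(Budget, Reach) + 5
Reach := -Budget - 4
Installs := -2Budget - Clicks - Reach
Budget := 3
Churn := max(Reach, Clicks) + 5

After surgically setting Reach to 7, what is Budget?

Under do(Reach=7), the mechanism Reach := -Budget - 4 is discarded; Reach is fixed at 7.
Budget is not downstream of the intervention, so its value is determined by the original equations.

3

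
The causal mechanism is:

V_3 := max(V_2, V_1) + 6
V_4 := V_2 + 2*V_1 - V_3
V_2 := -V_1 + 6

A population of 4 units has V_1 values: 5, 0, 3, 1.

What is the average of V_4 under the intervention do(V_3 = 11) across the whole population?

Under do(V_3=11), V_3's equation is replaced by V_3=11 for every unit. Per-unit V_4: 0, -5, -2, -4. Mean = -2.75.

-2.75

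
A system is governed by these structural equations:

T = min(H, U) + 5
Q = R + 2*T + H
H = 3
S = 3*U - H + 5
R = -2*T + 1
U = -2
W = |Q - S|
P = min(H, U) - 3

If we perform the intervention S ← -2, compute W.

6

Intervening sets S = -2 and removes its equation (S = 3*U - H + 5).
T = min(H, U) + 5  [with H=3, U=-2]  = 3
R = -2*T + 1  [with T=3]  = -5
Q = R + 2*T + H  [with R=-5, T=3, H=3]  = 4
W = |Q - S|  [with Q=4, S=-2]  = 6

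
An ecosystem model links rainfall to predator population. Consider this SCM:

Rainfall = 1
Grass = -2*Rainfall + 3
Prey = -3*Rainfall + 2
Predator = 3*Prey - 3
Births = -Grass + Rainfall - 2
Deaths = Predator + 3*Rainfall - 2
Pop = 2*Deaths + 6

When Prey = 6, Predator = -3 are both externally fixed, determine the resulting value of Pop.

2

Under do(Prey = 6, Predator = -3), each intervened variable's structural equation is replaced by its fixed value.
Deaths = Predator + 3*Rainfall - 2  [with Predator=-3, Rainfall=1]  = -2
Pop = 2*Deaths + 6  [with Deaths=-2]  = 2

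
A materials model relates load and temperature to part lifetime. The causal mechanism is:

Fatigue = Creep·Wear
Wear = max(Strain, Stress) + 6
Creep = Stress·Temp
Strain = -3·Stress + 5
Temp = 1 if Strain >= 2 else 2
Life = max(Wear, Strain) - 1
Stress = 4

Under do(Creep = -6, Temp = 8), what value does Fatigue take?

-60

The joint intervention fixes Creep = -6, Temp = 8, removing each variable's own equation.
Strain = -3·Stress + 5  [with Stress=4]  = -7
Wear = max(Strain, Stress) + 6  [with Strain=-7, Stress=4]  = 10
Fatigue = Creep·Wear  [with Creep=-6, Wear=10]  = -60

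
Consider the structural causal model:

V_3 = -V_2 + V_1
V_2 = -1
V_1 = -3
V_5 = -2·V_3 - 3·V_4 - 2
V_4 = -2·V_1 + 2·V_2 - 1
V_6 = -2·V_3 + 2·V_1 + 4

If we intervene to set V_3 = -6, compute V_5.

do(V_3=-6) replaces the equation V_3 = -V_2 + V_1 with the constant V_3 = -6.
V_4 = -2·V_1 + 2·V_2 - 1  [with V_1=-3, V_2=-1]  = 3
V_5 = -2·V_3 - 3·V_4 - 2  [with V_3=-6, V_4=3]  = 1

1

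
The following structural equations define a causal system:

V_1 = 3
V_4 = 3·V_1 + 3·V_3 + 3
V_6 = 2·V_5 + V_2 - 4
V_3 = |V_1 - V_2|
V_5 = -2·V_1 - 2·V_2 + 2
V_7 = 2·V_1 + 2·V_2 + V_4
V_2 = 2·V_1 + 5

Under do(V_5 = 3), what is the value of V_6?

The intervention breaks the incoming arrows to V_5: V_5 = -2·V_1 - 2·V_2 + 2 no longer applies, and V_5 = 3.
V_2 = 2·V_1 + 5  [with V_1=3]  = 11
V_6 = 2·V_5 + V_2 - 4  [with V_5=3, V_2=11]  = 13

13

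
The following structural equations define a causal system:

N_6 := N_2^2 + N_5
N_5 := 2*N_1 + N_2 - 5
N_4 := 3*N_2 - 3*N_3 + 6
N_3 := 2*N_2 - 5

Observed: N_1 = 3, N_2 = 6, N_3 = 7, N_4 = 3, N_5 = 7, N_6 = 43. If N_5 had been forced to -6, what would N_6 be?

The intervention breaks the incoming arrows to N_5: N_5 := 2*N_1 + N_2 - 5 no longer applies, and N_5 = -6.
N_6 = N_2^2 + N_5  [with N_2=6, N_5=-6]  = 30

30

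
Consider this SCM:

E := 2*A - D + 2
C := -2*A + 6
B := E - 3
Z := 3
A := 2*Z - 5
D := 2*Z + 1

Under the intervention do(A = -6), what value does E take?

-17

The intervention breaks the incoming arrows to A: A := 2*Z - 5 no longer applies, and A = -6.
D = 2*Z + 1  [with Z=3]  = 7
E = 2*A - D + 2  [with A=-6, D=7]  = -17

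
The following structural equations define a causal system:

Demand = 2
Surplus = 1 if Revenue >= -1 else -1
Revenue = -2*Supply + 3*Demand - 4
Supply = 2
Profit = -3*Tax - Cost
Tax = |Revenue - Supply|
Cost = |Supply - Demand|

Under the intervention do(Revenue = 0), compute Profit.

Under do(Revenue=0), the mechanism Revenue = -2*Supply + 3*Demand - 4 is discarded; Revenue is fixed at 0.
Cost = |Supply - Demand|  [with Supply=2, Demand=2]  = 0
Tax = |Revenue - Supply|  [with Revenue=0, Supply=2]  = 2
Profit = -3*Tax - Cost  [with Tax=2, Cost=0]  = -6

-6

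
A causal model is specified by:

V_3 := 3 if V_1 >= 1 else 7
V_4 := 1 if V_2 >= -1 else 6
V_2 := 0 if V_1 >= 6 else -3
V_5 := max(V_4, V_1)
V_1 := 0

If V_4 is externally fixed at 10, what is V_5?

10

Intervening sets V_4 = 10 and removes its equation (V_4 := 1 if V_2 >= -1 else 6).
V_5 = max(V_4, V_1)  [with V_4=10, V_1=0]  = 10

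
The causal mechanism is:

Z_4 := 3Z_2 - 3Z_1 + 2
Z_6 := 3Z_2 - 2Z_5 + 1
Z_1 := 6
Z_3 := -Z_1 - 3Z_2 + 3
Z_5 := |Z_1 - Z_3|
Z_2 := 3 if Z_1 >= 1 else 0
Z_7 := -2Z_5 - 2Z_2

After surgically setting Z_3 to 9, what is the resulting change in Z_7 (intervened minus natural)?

The intervention breaks the incoming arrows to Z_3: Z_3 := -Z_1 - 3Z_2 + 3 no longer applies, and Z_3 = 9.
Z_2 = 3 if Z_1 >= 1 else 0  [with Z_1=6]  = 3
Z_5 = |Z_1 - Z_3|  [with Z_1=6, Z_3=9]  = 3
Z_7 = -2Z_5 - 2Z_2  [with Z_5=3, Z_2=3]  = -12
Without intervention: Z_2 = 3 if Z_1 >= 1 else 0  [with Z_1=6]  = 3; Z_3 = -Z_1 - 3Z_2 + 3  [with Z_1=6, Z_2=3]  = -12; Z_5 = |Z_1 - Z_3|  [with Z_1=6, Z_3=-12]  = 18; Z_7 = -2Z_5 - 2Z_2  [with Z_5=18, Z_2=3]  = -42.
Change = -12 − (-42) = 30.

30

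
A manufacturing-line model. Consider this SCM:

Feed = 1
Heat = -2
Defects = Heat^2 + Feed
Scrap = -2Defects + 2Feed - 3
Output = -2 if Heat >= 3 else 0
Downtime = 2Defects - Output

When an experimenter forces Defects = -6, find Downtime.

-12

The intervention breaks the incoming arrows to Defects: Defects = Heat^2 + Feed no longer applies, and Defects = -6.
Output = -2 if Heat >= 3 else 0  [with Heat=-2]  = 0
Downtime = 2Defects - Output  [with Defects=-6, Output=0]  = -12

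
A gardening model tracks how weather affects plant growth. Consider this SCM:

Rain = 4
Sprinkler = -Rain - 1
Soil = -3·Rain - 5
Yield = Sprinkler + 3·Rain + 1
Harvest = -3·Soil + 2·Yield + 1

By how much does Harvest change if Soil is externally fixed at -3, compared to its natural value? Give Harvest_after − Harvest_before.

-42

do(Soil=-3) replaces the equation Soil = -3·Rain - 5 with the constant Soil = -3.
Sprinkler = -Rain - 1  [with Rain=4]  = -5
Yield = Sprinkler + 3·Rain + 1  [with Sprinkler=-5, Rain=4]  = 8
Harvest = -3·Soil + 2·Yield + 1  [with Soil=-3, Yield=8]  = 26
Without intervention: Sprinkler = -Rain - 1  [with Rain=4]  = -5; Soil = -3·Rain - 5  [with Rain=4]  = -17; Yield = Sprinkler + 3·Rain + 1  [with Sprinkler=-5, Rain=4]  = 8; Harvest = -3·Soil + 2·Yield + 1  [with Soil=-17, Yield=8]  = 68.
Change = 26 − 68 = -42.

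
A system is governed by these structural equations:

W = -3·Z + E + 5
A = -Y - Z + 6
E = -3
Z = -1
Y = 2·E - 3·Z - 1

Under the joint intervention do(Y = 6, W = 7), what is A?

1

Setting Y = 6, W = 7 by intervention discards those variables' equations.
A = -Y - Z + 6  [with Y=6, Z=-1]  = 1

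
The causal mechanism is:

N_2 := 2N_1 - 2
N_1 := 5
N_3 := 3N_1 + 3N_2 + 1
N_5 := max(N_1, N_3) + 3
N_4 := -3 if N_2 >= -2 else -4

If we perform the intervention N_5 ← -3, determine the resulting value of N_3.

do(N_5=-3) replaces the equation N_5 := max(N_1, N_3) + 3 with the constant N_5 = -3.
N_3 is not downstream of the intervention, so its value is determined by the original equations.
N_2 = 2N_1 - 2  [with N_1=5]  = 8
N_3 = 3N_1 + 3N_2 + 1  [with N_1=5, N_2=8]  = 40

40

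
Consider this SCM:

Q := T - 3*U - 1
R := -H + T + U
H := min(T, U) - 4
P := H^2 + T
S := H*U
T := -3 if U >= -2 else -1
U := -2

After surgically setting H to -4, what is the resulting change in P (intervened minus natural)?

The intervention breaks the incoming arrows to H: H := min(T, U) - 4 no longer applies, and H = -4.
T = -3 if U >= -2 else -1  [with U=-2]  = -3
P = H^2 + T  [with H=-4, T=-3]  = 13
Without intervention: T = -3 if U >= -2 else -1  [with U=-2]  = -3; H = min(T, U) - 4  [with T=-3, U=-2]  = -7; P = H^2 + T  [with H=-7, T=-3]  = 46.
Change = 13 − 46 = -33.

-33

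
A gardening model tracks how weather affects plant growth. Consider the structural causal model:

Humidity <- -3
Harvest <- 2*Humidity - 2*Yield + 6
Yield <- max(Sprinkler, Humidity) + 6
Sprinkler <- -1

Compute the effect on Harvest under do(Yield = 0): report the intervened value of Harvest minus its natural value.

The intervention breaks the incoming arrows to Yield: Yield <- max(Sprinkler, Humidity) + 6 no longer applies, and Yield = 0.
Harvest = 2*Humidity - 2*Yield + 6  [with Humidity=-3, Yield=0]  = 0
Without intervention: Yield = max(Sprinkler, Humidity) + 6  [with Sprinkler=-1, Humidity=-3]  = 5; Harvest = 2*Humidity - 2*Yield + 6  [with Humidity=-3, Yield=5]  = -10.
Change = 0 − (-10) = 10.

10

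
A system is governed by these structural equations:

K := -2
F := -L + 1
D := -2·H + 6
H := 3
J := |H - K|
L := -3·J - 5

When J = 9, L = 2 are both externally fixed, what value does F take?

-1

The joint intervention fixes J = 9, L = 2, removing each variable's own equation.
F = -L + 1  [with L=2]  = -1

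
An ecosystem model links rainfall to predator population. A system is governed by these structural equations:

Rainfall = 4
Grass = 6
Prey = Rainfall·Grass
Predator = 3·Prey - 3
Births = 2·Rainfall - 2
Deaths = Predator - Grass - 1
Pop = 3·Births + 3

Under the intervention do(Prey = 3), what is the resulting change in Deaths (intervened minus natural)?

-63

The intervention breaks the incoming arrows to Prey: Prey = Rainfall·Grass no longer applies, and Prey = 3.
Predator = 3·Prey - 3  [with Prey=3]  = 6
Deaths = Predator - Grass - 1  [with Predator=6, Grass=6]  = -1
Without intervention: Prey = Rainfall·Grass  [with Rainfall=4, Grass=6]  = 24; Predator = 3·Prey - 3  [with Prey=24]  = 69; Deaths = Predator - Grass - 1  [with Predator=69, Grass=6]  = 62.
Change = -1 − 62 = -63.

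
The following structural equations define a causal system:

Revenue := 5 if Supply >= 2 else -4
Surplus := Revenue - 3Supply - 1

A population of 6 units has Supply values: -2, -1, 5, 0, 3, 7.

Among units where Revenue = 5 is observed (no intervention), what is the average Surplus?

-11

Conditioning on Revenue=5 selects the 3 unit(s) with Supply ∈ {5, 3, 7}. Their Surplus values: -11, -5, -17. Mean = -11.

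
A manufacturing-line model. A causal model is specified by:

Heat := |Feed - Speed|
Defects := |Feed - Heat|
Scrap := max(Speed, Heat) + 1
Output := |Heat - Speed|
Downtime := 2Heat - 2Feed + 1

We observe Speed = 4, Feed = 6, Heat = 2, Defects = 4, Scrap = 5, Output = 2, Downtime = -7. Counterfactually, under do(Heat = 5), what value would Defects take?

The intervention breaks the incoming arrows to Heat: Heat := |Feed - Speed| no longer applies, and Heat = 5.
Defects = |Feed - Heat|  [with Feed=6, Heat=5]  = 1

1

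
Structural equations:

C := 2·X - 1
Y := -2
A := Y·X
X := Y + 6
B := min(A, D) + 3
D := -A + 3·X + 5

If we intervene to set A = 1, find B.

The intervention breaks the incoming arrows to A: A := Y·X no longer applies, and A = 1.
X = Y + 6  [with Y=-2]  = 4
D = -A + 3·X + 5  [with A=1, X=4]  = 16
B = min(A, D) + 3  [with A=1, D=16]  = 4

4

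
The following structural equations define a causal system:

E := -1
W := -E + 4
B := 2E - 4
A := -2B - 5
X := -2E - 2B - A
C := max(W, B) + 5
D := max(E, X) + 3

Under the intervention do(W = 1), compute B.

The intervention breaks the incoming arrows to W: W := -E + 4 no longer applies, and W = 1.
Since B is not a descendant of the intervened variable, it is unaffected.
B = 2E - 4  [with E=-1]  = -6

-6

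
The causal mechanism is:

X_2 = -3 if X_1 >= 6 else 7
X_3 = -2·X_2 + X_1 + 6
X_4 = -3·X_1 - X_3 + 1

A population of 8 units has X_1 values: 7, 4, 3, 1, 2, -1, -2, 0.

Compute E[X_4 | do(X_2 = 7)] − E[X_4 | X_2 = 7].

-3

The intervention sets X_2=7 in all 8 units regardless of X_1. Recomputing X_4 per unit gives -19, -7, -3, 5, 1, 13, 17, 9; average 2.
Conditioning on X_2=7 selects the 7 unit(s) with X_1 ∈ {4, 3, 1, 2, -1, -2, 0}. Their X_4 values: -7, -3, 5, 1, 13, 17, 9. Mean = 5.
Difference = 2 − 5 = -3.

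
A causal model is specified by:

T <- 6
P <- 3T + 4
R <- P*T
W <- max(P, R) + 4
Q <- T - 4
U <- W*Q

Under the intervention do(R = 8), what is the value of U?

52

The intervention breaks the incoming arrows to R: R <- P*T no longer applies, and R = 8.
P = 3T + 4  [with T=6]  = 22
W = max(P, R) + 4  [with P=22, R=8]  = 26
Q = T - 4  [with T=6]  = 2
U = W*Q  [with W=26, Q=2]  = 52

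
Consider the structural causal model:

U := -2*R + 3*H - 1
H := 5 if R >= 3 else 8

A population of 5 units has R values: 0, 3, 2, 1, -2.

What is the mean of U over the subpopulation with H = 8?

22.5

Observing H=8 restricts to units where H's equation naturally yields 8: R ∈ {0, 2, 1, -2}. In that subpopulation U = 23, 19, 21, 27, mean 22.5.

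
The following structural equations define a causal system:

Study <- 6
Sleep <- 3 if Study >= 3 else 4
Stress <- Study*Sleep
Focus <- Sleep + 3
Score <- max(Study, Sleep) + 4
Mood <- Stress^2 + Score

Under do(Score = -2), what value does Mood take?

322

The intervention breaks the incoming arrows to Score: Score <- max(Study, Sleep) + 4 no longer applies, and Score = -2.
Sleep = 3 if Study >= 3 else 4  [with Study=6]  = 3
Stress = Study*Sleep  [with Study=6, Sleep=3]  = 18
Mood = Stress^2 + Score  [with Stress=18, Score=-2]  = 322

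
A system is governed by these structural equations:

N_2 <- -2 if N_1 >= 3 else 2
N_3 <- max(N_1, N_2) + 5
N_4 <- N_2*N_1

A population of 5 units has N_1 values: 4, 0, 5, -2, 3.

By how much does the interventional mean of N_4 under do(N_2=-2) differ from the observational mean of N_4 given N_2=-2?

4

do(N_2=-2) breaks N_2's dependence on N_1. With N_2=-2 fixed, N_4 across the units is -8, 0, -10, 4, -6, mean -4.
Observing N_2=-2 restricts to units where N_2's equation naturally yields -2: N_1 ∈ {4, 5, 3}. In that subpopulation N_4 = -8, -10, -6, mean -8.
Difference = -4 − (-8) = 4.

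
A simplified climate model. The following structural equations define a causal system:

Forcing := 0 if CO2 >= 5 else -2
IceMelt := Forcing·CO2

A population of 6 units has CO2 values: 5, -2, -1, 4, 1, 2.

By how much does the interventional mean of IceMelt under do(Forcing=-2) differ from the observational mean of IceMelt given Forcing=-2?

The intervention sets Forcing=-2 in all 6 units regardless of CO2. Recomputing IceMelt per unit gives -10, 4, 2, -8, -2, -4; average -3.
Conditioning on Forcing=-2 selects the 5 unit(s) with CO2 ∈ {-2, -1, 4, 1, 2}. Their IceMelt values: 4, 2, -8, -2, -4. Mean = -1.6.
Difference = -3 − (-1.6) = -1.4.

-1.4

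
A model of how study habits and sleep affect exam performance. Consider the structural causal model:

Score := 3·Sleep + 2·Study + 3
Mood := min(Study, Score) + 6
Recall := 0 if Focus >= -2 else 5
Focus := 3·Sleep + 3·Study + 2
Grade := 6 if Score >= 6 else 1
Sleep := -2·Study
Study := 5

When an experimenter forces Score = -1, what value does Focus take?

-13

Under do(Score=-1), the mechanism Score := 3·Sleep + 2·Study + 3 is discarded; Score is fixed at -1.
Since Focus is not a descendant of the intervened variable, it is unaffected.
Sleep = -2·Study  [with Study=5]  = -10
Focus = 3·Sleep + 3·Study + 2  [with Sleep=-10, Study=5]  = -13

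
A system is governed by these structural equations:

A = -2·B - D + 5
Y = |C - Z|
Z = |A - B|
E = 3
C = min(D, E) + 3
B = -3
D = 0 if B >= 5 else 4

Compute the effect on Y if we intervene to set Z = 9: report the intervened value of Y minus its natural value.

-1

Intervening sets Z = 9 and removes its equation (Z = |A - B|).
D = 0 if B >= 5 else 4  [with B=-3]  = 4
C = min(D, E) + 3  [with D=4, E=3]  = 6
Y = |C - Z|  [with C=6, Z=9]  = 3
Without intervention: D = 0 if B >= 5 else 4  [with B=-3]  = 4; A = -2·B - D + 5  [with B=-3, D=4]  = 7; C = min(D, E) + 3  [with D=4, E=3]  = 6; Z = |A - B|  [with A=7, B=-3]  = 10; Y = |C - Z|  [with C=6, Z=10]  = 4.
Change = 3 − 4 = -1.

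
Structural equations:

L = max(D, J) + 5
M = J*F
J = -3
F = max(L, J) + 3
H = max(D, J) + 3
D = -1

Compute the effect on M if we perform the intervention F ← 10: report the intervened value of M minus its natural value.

-9

The intervention breaks the incoming arrows to F: F = max(L, J) + 3 no longer applies, and F = 10.
M = J*F  [with J=-3, F=10]  = -30
Without intervention: L = max(D, J) + 5  [with D=-1, J=-3]  = 4; F = max(L, J) + 3  [with L=4, J=-3]  = 7; M = J*F  [with J=-3, F=7]  = -21.
Change = -30 − (-21) = -9.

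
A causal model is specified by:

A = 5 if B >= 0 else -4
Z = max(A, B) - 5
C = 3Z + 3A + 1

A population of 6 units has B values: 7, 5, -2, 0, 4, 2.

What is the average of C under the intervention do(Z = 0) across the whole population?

Under do(Z=0), Z's equation is replaced by Z=0 for every unit. Per-unit C: 16, 16, -11, 16, 16, 16. Mean = 11.5.

11.5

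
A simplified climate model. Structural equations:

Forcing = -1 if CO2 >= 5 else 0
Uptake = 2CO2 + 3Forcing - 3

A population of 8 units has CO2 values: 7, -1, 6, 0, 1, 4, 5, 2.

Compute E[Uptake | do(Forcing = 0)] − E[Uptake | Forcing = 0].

Every unit gets Forcing=0 under the intervention. Uptake values become 11, -5, 9, -3, -1, 5, 7, 1; E[Uptake|do(Forcing=0)] = 3.
Observing Forcing=0 restricts to units where Forcing's equation naturally yields 0: CO2 ∈ {-1, 0, 1, 4, 2}. In that subpopulation Uptake = -5, -3, -1, 5, 1, mean -0.6.
Difference = 3 − (-0.6) = 3.6.

3.6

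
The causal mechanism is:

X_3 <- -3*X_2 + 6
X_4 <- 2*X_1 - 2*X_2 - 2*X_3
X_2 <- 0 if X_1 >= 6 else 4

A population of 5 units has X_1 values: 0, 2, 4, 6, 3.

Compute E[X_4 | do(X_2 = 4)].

10

Under do(X_2=4), X_2's equation is replaced by X_2=4 for every unit. Per-unit X_4: 4, 8, 12, 16, 10. Mean = 10.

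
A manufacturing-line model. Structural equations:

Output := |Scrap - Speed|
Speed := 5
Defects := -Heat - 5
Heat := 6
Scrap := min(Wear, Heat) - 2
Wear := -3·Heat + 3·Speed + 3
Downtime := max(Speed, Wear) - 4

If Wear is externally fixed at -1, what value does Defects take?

-11

The intervention breaks the incoming arrows to Wear: Wear := -3·Heat + 3·Speed + 3 no longer applies, and Wear = -1.
Defects is not downstream of the intervention, so its value is determined by the original equations.
Defects = -Heat - 5  [with Heat=6]  = -11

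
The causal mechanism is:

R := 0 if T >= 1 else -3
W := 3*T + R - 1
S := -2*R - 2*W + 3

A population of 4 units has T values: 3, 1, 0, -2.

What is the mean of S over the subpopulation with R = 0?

Observing R=0 restricts to units where R's equation naturally yields 0: T ∈ {3, 1}. In that subpopulation S = -13, -1, mean -7.

-7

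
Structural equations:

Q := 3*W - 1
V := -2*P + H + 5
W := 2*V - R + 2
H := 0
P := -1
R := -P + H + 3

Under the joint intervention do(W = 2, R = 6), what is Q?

5

The joint intervention fixes W = 2, R = 6, removing each variable's own equation.
Q = 3*W - 1  [with W=2]  = 5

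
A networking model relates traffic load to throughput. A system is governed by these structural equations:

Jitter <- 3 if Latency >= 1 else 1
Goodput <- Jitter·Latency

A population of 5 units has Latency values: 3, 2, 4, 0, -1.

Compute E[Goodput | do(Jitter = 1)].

1.6

Under do(Jitter=1), Jitter's equation is replaced by Jitter=1 for every unit. Per-unit Goodput: 3, 2, 4, 0, -1. Mean = 1.6.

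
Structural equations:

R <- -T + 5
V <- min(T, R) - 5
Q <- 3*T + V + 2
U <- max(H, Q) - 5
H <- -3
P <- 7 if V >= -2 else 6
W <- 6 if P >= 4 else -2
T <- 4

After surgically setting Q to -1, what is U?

-6

do(Q=-1) replaces the equation Q <- 3*T + V + 2 with the constant Q = -1.
U = max(H, Q) - 5  [with H=-3, Q=-1]  = -6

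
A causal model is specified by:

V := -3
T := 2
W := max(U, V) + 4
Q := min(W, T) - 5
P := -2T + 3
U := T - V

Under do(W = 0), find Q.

Under do(W=0), the mechanism W := max(U, V) + 4 is discarded; W is fixed at 0.
Q = min(W, T) - 5  [with W=0, T=2]  = -5

-5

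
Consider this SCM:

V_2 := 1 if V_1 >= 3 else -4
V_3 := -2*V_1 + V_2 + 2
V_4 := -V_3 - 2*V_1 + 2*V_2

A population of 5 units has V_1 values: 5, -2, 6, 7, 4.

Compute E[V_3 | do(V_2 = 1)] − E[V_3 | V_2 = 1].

3

Every unit gets V_2=1 under the intervention. V_3 values become -7, 7, -9, -11, -5; E[V_3|do(V_2=1)] = -5.
Conditioning on V_2=1 selects the 4 unit(s) with V_1 ∈ {5, 6, 7, 4}. Their V_3 values: -7, -9, -11, -5. Mean = -8.
Difference = -5 − (-8) = 3.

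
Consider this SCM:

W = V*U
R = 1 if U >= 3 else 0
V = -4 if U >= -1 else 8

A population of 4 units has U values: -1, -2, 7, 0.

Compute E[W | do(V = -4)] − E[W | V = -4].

Every unit gets V=-4 under the intervention. W values become 4, 8, -28, 0; E[W|do(V=-4)] = -4.
Conditioning on V=-4 selects the 3 unit(s) with U ∈ {-1, 7, 0}. Their W values: 4, -28, 0. Mean = -8.
Difference = -4 − (-8) = 4.

4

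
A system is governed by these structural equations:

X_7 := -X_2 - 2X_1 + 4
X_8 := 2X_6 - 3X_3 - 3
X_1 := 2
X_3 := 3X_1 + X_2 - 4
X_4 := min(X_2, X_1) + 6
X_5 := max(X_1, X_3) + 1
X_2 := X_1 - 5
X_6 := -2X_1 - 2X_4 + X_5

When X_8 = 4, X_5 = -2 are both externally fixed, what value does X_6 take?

Under do(X_8 = 4, X_5 = -2), each intervened variable's structural equation is replaced by its fixed value.
X_2 = X_1 - 5  [with X_1=2]  = -3
X_4 = min(X_2, X_1) + 6  [with X_2=-3, X_1=2]  = 3
X_6 = -2X_1 - 2X_4 + X_5  [with X_1=2, X_4=3, X_5=-2]  = -12

-12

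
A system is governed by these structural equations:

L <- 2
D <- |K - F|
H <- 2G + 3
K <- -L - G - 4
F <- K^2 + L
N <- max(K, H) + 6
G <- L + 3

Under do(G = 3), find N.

Under do(G=3), the mechanism G <- L + 3 is discarded; G is fixed at 3.
K = -L - G - 4  [with L=2, G=3]  = -9
H = 2G + 3  [with G=3]  = 9
N = max(K, H) + 6  [with K=-9, H=9]  = 15

15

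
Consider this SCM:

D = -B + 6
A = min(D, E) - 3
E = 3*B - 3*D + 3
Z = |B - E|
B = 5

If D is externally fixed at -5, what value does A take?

do(D=-5) replaces the equation D = -B + 6 with the constant D = -5.
E = 3*B - 3*D + 3  [with B=5, D=-5]  = 33
A = min(D, E) - 3  [with D=-5, E=33]  = -8

-8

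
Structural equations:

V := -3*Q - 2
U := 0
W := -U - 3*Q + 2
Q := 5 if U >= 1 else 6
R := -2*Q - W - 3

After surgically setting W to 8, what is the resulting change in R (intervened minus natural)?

Intervening sets W = 8 and removes its equation (W := -U - 3*Q + 2).
Q = 5 if U >= 1 else 6  [with U=0]  = 6
R = -2*Q - W - 3  [with Q=6, W=8]  = -23
Without intervention: Q = 5 if U >= 1 else 6  [with U=0]  = 6; W = -U - 3*Q + 2  [with U=0, Q=6]  = -16; R = -2*Q - W - 3  [with Q=6, W=-16]  = 1.
Change = -23 − 1 = -24.

-24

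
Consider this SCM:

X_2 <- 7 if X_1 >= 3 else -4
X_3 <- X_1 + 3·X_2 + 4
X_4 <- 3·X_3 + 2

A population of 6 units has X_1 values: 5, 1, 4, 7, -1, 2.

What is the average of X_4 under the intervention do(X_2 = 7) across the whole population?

Under do(X_2=7), X_2's equation is replaced by X_2=7 for every unit. Per-unit X_4: 92, 80, 89, 98, 74, 83. Mean = 86.

86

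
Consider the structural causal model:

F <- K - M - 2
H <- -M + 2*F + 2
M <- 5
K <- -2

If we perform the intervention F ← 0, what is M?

Under do(F=0), the mechanism F <- K - M - 2 is discarded; F is fixed at 0.
Since M is not a descendant of the intervened variable, it is unaffected.

5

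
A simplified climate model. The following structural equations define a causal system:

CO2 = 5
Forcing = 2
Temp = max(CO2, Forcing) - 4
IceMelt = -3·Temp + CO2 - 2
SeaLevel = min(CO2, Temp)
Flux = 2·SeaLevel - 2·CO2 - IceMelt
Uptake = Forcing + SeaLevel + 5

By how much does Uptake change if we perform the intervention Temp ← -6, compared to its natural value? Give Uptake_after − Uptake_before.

The intervention breaks the incoming arrows to Temp: Temp = max(CO2, Forcing) - 4 no longer applies, and Temp = -6.
SeaLevel = min(CO2, Temp)  [with CO2=5, Temp=-6]  = -6
Uptake = Forcing + SeaLevel + 5  [with Forcing=2, SeaLevel=-6]  = 1
Without intervention: Temp = max(CO2, Forcing) - 4  [with CO2=5, Forcing=2]  = 1; SeaLevel = min(CO2, Temp)  [with CO2=5, Temp=1]  = 1; Uptake = Forcing + SeaLevel + 5  [with Forcing=2, SeaLevel=1]  = 8.
Change = 1 − 8 = -7.

-7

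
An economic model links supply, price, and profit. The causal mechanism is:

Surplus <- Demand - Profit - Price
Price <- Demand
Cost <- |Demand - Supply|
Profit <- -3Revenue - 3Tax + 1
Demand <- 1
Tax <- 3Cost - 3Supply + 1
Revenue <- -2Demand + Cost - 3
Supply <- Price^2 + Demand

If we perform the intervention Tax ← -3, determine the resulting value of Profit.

Intervening sets Tax = -3 and removes its equation (Tax <- 3Cost - 3Supply + 1).
Price = Demand  [with Demand=1]  = 1
Supply = Price^2 + Demand  [with Price=1, Demand=1]  = 2
Cost = |Demand - Supply|  [with Demand=1, Supply=2]  = 1
Revenue = -2Demand + Cost - 3  [with Demand=1, Cost=1]  = -4
Profit = -3Revenue - 3Tax + 1  [with Revenue=-4, Tax=-3]  = 22

22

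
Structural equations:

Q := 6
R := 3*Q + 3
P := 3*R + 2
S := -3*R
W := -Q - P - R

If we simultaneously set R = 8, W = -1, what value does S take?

-24

The joint intervention fixes R = 8, W = -1, removing each variable's own equation.
S = -3*R  [with R=8]  = -24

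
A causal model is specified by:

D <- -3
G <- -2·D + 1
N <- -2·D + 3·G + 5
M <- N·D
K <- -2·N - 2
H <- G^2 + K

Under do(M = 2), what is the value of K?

-66

Intervening sets M = 2 and removes its equation (M <- N·D).
No directed path runs from M to K, so K keeps its natural value.
G = -2·D + 1  [with D=-3]  = 7
N = -2·D + 3·G + 5  [with D=-3, G=7]  = 32
K = -2·N - 2  [with N=32]  = -66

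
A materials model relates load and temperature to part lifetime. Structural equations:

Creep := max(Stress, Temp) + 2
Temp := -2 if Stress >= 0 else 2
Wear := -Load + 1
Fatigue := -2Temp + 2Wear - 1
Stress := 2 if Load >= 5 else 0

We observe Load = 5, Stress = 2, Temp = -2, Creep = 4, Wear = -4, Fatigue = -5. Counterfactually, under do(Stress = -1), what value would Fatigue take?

-13

Under do(Stress=-1), the mechanism Stress := 2 if Load >= 5 else 0 is discarded; Stress is fixed at -1.
Temp = -2 if Stress >= 0 else 2  [with Stress=-1]  = 2
Wear = -Load + 1  [with Load=5]  = -4
Fatigue = -2Temp + 2Wear - 1  [with Temp=2, Wear=-4]  = -13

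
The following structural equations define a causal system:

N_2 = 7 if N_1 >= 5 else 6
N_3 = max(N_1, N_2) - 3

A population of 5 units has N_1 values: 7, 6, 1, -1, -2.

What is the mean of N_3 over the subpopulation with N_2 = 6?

Conditioning on N_2=6 selects the 3 unit(s) with N_1 ∈ {1, -1, -2}. Their N_3 values: 3, 3, 3. Mean = 3.

3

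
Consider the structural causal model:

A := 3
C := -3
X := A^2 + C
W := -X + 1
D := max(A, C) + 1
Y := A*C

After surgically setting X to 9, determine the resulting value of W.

The intervention breaks the incoming arrows to X: X := A^2 + C no longer applies, and X = 9.
W = -X + 1  [with X=9]  = -8

-8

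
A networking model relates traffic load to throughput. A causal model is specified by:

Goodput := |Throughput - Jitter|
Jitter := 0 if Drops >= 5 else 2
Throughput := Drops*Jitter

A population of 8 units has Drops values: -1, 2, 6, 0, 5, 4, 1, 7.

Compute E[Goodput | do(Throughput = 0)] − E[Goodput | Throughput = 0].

0.75

The intervention sets Throughput=0 in all 8 units regardless of Drops. Recomputing Goodput per unit gives 2, 2, 0, 2, 0, 2, 2, 0; average 1.25.
E[Goodput|Throughput=0] averages over only the 4 units with Throughput=0 (Drops = 6, 0, 5, 7): Goodput = 0, 2, 0, 0, mean 0.5.
Difference = 1.25 − 0.5 = 0.75.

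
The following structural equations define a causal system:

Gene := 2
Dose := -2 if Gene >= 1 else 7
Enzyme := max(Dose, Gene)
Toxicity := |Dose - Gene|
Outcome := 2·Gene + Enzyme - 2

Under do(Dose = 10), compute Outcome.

12

do(Dose=10) replaces the equation Dose := -2 if Gene >= 1 else 7 with the constant Dose = 10.
Enzyme = max(Dose, Gene)  [with Dose=10, Gene=2]  = 10
Outcome = 2·Gene + Enzyme - 2  [with Gene=2, Enzyme=10]  = 12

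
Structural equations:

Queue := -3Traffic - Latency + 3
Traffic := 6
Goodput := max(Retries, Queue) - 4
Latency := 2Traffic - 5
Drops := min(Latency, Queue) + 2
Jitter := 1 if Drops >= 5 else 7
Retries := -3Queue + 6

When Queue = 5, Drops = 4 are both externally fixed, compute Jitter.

Setting Queue = 5, Drops = 4 by intervention discards those variables' equations.
Jitter = 1 if Drops >= 5 else 7  [with Drops=4]  = 7

7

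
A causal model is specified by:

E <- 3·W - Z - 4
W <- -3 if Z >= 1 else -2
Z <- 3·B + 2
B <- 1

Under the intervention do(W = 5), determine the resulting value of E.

The intervention breaks the incoming arrows to W: W <- -3 if Z >= 1 else -2 no longer applies, and W = 5.
Z = 3·B + 2  [with B=1]  = 5
E = 3·W - Z - 4  [with W=5, Z=5]  = 6

6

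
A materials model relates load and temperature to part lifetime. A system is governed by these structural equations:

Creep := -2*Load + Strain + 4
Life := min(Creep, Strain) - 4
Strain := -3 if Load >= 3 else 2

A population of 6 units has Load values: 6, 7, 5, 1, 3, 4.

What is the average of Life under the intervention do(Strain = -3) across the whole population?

-12

The intervention sets Strain=-3 in all 6 units regardless of Load. Recomputing Life per unit gives -15, -17, -13, -7, -9, -11; average -12.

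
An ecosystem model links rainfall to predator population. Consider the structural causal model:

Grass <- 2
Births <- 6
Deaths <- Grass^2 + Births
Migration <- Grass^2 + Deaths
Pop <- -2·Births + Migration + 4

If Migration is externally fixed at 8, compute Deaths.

Under do(Migration=8), the mechanism Migration <- Grass^2 + Deaths is discarded; Migration is fixed at 8.
Since Deaths is not a descendant of the intervened variable, it is unaffected.
Deaths = Grass^2 + Births  [with Grass=2, Births=6]  = 10

10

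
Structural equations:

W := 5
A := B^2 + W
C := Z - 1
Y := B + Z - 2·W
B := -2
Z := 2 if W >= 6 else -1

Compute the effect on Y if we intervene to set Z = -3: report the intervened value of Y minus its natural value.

-2

The intervention breaks the incoming arrows to Z: Z := 2 if W >= 6 else -1 no longer applies, and Z = -3.
Y = B + Z - 2·W  [with B=-2, Z=-3, W=5]  = -15
Without intervention: Z = 2 if W >= 6 else -1  [with W=5]  = -1; Y = B + Z - 2·W  [with B=-2, Z=-1, W=5]  = -13.
Change = -15 − (-13) = -2.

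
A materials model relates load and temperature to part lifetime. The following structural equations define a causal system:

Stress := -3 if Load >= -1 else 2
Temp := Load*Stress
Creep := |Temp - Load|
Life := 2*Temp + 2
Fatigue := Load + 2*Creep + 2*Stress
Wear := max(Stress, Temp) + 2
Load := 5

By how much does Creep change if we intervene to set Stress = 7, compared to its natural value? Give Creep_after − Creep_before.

10

Under do(Stress=7), the mechanism Stress := -3 if Load >= -1 else 2 is discarded; Stress is fixed at 7.
Temp = Load*Stress  [with Load=5, Stress=7]  = 35
Creep = |Temp - Load|  [with Temp=35, Load=5]  = 30
Without intervention: Stress = -3 if Load >= -1 else 2  [with Load=5]  = -3; Temp = Load*Stress  [with Load=5, Stress=-3]  = -15; Creep = |Temp - Load|  [with Temp=-15, Load=5]  = 20.
Change = 30 − 20 = 10.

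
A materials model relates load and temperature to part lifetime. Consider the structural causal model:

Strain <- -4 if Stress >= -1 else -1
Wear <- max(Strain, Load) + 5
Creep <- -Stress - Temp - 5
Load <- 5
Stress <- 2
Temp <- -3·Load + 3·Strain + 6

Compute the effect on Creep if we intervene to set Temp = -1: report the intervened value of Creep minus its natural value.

Intervening sets Temp = -1 and removes its equation (Temp <- -3·Load + 3·Strain + 6).
Creep = -Stress - Temp - 5  [with Stress=2, Temp=-1]  = -6
Without intervention: Strain = -4 if Stress >= -1 else -1  [with Stress=2]  = -4; Temp = -3·Load + 3·Strain + 6  [with Load=5, Strain=-4]  = -21; Creep = -Stress - Temp - 5  [with Stress=2, Temp=-21]  = 14.
Change = -6 − 14 = -20.

-20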